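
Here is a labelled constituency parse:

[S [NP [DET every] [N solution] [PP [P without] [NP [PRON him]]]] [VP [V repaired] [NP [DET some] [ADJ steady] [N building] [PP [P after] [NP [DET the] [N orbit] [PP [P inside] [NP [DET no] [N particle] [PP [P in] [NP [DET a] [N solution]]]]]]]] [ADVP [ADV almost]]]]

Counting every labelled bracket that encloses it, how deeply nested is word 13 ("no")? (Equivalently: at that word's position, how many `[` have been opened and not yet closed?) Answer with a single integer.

Path from the root down to the word: S → VP → NP → PP → NP → PP → NP → DET. That is 8 enclosing brackets.

8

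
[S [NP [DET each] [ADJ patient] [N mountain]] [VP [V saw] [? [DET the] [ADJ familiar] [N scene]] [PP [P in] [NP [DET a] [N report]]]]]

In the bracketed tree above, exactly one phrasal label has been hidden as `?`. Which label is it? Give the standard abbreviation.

NP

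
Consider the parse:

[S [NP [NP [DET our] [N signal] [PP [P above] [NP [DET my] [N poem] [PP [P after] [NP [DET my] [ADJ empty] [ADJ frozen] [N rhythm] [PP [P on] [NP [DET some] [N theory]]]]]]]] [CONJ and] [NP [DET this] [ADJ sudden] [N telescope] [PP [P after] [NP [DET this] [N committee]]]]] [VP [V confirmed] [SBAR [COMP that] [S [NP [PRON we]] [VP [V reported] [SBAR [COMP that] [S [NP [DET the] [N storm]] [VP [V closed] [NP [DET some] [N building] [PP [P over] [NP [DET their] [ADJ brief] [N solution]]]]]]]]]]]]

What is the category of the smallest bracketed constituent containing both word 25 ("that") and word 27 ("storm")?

Both words fall inside [SBAR that the storm closed some building over their brief solution] (words 25–34), and no smaller constituent contains them both. Label: SBAR.

SBAR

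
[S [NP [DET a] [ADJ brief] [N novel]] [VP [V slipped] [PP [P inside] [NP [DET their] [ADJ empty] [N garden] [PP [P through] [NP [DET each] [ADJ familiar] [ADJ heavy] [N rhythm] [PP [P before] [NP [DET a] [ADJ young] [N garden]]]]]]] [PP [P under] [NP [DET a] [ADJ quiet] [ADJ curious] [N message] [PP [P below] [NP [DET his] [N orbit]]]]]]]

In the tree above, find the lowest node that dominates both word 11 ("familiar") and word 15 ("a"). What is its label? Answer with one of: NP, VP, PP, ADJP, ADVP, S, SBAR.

The smallest bracket enclosing both words is [NP each familiar heavy rhythm before a young garden], so the label is NP.

NP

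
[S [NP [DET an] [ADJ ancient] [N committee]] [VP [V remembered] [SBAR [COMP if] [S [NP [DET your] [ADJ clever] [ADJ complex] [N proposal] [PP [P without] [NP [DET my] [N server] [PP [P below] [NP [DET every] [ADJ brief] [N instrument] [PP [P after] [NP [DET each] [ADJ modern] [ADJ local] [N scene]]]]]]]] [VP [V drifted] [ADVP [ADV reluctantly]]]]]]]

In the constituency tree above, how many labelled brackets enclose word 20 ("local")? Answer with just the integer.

12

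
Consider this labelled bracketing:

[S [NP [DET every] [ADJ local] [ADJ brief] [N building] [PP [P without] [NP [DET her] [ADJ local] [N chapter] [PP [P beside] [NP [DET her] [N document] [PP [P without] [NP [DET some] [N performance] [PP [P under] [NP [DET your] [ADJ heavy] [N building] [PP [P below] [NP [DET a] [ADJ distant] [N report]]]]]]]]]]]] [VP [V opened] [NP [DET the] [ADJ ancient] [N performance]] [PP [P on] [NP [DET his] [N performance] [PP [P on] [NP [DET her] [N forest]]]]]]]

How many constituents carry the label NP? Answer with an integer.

9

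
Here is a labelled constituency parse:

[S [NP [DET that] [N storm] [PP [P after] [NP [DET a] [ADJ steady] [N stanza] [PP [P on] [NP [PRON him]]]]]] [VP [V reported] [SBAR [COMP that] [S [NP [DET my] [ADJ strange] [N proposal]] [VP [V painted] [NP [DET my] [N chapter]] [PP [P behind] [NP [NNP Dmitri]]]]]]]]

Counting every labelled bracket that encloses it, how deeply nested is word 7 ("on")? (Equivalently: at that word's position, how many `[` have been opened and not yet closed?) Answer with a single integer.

6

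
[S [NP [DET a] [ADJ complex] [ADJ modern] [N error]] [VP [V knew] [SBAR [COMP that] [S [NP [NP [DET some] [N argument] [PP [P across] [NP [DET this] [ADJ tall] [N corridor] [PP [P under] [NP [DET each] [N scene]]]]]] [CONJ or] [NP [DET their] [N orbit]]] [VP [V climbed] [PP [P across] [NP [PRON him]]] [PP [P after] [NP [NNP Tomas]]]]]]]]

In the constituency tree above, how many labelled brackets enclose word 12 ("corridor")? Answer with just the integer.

Counting open brackets not yet closed at "corridor": [S [VP [SBAR [S [NP [NP [PP [NP [N = 9.

9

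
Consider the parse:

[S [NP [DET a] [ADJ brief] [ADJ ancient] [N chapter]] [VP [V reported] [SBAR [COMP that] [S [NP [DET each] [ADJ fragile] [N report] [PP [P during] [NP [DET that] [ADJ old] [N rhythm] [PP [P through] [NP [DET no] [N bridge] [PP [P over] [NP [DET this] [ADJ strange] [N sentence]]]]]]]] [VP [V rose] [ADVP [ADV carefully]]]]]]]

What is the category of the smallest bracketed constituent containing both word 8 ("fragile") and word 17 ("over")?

NP

Both words fall inside [NP each fragile report during that old rhythm through no bridge over this strange sentence] (words 7–20), and no smaller constituent contains them both. Label: NP.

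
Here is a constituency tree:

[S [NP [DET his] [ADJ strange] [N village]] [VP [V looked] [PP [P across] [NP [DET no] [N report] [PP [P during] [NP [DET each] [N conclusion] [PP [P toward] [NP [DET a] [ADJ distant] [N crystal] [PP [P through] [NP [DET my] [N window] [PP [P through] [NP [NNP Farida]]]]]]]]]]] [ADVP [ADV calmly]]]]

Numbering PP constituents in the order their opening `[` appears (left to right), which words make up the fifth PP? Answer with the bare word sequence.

through Farida

In left-to-right order the PP constituents are "across no report during each conclusion toward a distant crystal through my window through Farida"; "during each conclusion toward a distant crystal through my window through Farida"; "toward a distant crystal through my window through Farida"; "through my window through Farida"; "through Farida". Number 5 is "through Farida".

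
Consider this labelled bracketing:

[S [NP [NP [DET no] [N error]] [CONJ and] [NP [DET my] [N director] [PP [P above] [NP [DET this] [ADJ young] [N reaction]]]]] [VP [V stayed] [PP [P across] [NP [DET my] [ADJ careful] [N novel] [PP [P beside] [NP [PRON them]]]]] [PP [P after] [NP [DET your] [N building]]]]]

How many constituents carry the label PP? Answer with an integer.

The PP constituents are: [PP above this young reaction]; [PP across my careful novel beside them]; [PP beside them]; [PP after your building]. Total: 4.

4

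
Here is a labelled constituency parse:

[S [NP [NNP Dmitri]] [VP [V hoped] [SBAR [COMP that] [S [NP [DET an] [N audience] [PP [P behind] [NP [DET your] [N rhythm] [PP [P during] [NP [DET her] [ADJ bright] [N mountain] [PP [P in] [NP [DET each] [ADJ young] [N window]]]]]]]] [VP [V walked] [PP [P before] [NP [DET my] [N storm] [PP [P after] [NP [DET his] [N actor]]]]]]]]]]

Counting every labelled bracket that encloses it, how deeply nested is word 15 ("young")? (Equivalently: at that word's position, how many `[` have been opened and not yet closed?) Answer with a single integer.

Counting open brackets not yet closed at "young": [S [VP [SBAR [S [NP [PP [NP [PP [NP [PP [NP [ADJ = 12.

12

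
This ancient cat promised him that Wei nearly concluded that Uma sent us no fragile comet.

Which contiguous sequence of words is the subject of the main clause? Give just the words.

In the main clause the verb is "promised"; the NP preceding it, "this ancient cat", is the subject.

this ancient cat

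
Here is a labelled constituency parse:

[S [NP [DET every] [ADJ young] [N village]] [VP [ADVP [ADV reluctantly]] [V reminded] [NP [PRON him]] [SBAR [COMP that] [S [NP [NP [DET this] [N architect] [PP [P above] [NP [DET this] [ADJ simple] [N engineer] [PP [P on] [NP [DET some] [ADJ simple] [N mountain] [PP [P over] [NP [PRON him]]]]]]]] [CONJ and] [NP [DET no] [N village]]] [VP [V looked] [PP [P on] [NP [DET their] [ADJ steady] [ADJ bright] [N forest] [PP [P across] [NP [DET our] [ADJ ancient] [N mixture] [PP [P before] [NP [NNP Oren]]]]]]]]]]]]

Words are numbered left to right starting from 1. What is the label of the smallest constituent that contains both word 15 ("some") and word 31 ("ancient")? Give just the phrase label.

S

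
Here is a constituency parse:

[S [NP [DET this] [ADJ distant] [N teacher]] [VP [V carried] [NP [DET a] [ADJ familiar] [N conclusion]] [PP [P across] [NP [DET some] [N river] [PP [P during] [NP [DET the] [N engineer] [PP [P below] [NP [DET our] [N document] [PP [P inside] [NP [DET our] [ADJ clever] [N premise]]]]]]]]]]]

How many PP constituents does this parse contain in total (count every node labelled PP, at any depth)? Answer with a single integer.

The PP constituents are: [PP across some river during the engineer below our document inside our clever premise]; [PP during the engineer below our document inside our clever premise]; [PP below our document inside our clever premise]; [PP inside our clever premise]. Total: 4.

4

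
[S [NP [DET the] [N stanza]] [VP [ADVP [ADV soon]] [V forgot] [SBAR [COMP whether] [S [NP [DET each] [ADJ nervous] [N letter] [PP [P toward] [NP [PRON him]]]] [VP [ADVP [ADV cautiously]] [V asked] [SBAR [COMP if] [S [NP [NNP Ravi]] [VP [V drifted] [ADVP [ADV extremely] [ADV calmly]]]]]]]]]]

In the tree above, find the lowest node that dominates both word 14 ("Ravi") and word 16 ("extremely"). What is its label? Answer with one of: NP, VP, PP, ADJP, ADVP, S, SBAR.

S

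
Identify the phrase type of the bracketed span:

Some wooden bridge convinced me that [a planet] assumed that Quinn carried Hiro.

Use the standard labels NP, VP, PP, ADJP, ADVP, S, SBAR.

The bracketed span "a planet" is headed by "planet", making it a noun phrase (NP).

NP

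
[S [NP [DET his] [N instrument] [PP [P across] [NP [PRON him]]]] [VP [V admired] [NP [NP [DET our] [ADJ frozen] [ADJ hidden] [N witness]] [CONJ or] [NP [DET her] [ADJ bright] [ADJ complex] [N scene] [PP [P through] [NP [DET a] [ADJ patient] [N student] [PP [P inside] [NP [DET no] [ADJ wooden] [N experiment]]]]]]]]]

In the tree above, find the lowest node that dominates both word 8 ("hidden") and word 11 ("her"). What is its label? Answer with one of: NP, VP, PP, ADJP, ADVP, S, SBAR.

Word 8 lies under S → VP → NP → NP → ADJ; word 11 lies under S → VP → NP → NP → DET. The lowest shared node is the NP.

NP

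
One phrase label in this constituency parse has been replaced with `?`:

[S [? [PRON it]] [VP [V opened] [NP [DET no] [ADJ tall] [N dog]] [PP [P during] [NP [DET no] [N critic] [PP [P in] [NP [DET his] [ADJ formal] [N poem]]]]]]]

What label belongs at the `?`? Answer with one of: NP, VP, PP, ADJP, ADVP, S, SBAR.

NP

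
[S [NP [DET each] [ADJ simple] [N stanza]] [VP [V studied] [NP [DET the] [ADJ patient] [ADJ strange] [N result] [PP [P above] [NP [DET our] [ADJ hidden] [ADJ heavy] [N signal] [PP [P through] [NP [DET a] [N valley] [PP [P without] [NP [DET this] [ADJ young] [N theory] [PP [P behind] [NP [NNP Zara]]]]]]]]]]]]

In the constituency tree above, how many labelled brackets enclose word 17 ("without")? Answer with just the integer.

9

The word sits inside P, which is inside PP, inside NP, inside PP, inside NP, inside PP, inside NP, inside VP, inside S — 9 brackets in all.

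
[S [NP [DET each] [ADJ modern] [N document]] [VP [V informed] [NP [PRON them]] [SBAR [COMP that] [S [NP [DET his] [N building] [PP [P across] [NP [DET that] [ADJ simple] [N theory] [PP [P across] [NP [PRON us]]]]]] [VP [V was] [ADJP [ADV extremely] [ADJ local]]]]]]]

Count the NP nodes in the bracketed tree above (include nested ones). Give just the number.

5

The NP constituents are: [NP each modern document]; [NP them]; [NP his building across that simple theory across us]; [NP that simple theory across us]; [NP us]. Total: 5.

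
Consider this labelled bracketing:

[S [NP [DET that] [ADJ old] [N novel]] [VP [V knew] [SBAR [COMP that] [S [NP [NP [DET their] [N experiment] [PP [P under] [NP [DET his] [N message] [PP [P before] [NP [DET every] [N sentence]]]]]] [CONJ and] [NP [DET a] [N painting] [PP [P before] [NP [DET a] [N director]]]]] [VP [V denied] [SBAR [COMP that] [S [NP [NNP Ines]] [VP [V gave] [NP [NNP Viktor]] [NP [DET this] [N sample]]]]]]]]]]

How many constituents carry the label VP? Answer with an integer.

3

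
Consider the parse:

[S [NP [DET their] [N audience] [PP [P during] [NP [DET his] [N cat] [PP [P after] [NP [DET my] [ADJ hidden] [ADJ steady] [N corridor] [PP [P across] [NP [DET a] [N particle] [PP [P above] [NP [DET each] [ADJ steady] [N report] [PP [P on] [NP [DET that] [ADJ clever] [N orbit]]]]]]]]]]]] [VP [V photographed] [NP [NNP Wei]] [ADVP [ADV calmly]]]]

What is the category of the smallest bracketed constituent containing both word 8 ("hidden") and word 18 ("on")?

Both words fall inside [NP my hidden steady corridor across a particle above each steady report on that clever orbit] (words 7–21), and no smaller constituent contains them both. Label: NP.

NP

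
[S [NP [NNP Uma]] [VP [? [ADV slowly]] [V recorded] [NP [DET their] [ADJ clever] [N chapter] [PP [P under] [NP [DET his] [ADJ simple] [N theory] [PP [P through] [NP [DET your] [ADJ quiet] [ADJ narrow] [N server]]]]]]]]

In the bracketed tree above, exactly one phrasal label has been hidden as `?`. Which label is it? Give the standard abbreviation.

ADVP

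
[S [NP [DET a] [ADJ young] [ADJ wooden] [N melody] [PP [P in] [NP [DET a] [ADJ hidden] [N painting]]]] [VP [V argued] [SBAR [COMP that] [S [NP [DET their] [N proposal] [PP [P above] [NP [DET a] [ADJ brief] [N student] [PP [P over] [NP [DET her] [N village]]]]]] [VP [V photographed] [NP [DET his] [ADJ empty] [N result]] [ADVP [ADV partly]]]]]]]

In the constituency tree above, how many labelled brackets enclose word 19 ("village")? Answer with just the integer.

10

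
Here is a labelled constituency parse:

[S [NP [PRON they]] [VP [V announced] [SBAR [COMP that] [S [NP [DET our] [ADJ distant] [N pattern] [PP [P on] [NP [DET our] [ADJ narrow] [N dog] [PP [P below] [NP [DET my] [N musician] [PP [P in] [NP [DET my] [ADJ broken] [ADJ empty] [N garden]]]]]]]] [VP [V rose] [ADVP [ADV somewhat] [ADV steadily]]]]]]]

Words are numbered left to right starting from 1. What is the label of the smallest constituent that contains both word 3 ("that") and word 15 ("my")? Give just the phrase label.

Word 3 lies under S → VP → SBAR → COMP; word 15 lies under S → VP → SBAR → S → NP → PP → NP → PP → NP → PP → NP → DET. The lowest shared node is the SBAR.

SBAR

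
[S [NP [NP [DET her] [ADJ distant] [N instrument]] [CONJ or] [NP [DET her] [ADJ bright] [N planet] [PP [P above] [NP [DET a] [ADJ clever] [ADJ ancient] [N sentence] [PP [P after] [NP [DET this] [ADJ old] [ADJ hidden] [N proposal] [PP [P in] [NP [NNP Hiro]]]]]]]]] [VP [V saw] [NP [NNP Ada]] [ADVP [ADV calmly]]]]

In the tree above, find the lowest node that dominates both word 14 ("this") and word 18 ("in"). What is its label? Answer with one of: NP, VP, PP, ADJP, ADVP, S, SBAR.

NP

Both words fall inside [NP this old hidden proposal in Hiro] (words 14–19), and no smaller constituent contains them both. Label: NP.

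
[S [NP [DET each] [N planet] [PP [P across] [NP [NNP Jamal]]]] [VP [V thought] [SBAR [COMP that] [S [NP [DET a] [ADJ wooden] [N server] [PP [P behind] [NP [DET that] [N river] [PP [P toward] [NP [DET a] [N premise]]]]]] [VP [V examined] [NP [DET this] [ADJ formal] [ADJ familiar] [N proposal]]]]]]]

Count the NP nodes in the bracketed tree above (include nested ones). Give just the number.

Scanning left to right, an opening `[NP` appears at word positions 1, 4, 7, 11, 14, 17 — 6 in total.

6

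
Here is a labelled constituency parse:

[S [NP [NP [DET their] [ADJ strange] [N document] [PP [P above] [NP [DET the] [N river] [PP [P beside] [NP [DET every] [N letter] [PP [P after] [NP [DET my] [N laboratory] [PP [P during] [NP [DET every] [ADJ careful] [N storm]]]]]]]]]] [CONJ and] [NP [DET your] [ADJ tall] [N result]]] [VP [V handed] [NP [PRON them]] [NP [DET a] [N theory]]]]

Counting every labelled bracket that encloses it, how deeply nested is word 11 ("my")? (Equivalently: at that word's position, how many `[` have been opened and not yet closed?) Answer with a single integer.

10

The word sits inside DET, which is inside NP, inside PP, inside NP, inside PP, inside NP, inside PP, inside NP, inside NP, inside S — 10 brackets in all.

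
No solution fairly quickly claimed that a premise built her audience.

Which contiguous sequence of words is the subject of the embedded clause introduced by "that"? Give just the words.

In the embedded clause introduced by "that" the verb is "built"; the NP preceding it, "a premise", is the subject.

a premise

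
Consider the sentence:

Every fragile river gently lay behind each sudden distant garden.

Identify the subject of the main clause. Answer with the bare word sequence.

every fragile river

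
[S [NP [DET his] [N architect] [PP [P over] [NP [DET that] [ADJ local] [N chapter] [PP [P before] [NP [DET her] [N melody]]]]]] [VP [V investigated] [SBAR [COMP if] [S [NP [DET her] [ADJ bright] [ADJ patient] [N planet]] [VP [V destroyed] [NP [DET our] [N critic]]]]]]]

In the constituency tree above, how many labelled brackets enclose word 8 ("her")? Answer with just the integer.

7

The word sits inside DET, which is inside NP, inside PP, inside NP, inside PP, inside NP, inside S — 7 brackets in all.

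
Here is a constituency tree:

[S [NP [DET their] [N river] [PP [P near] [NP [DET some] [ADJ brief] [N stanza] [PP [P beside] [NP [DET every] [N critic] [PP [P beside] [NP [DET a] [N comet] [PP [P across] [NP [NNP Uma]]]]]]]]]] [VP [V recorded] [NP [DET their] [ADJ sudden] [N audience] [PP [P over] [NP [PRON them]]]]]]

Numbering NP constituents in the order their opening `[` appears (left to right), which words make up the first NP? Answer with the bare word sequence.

Opening `[NP` markers occur at word positions 1, 4, 8, 11, 14, 16, 20; the first of these opens the constituent [NP their river near some brief stanza beside every critic beside a comet across Uma].

their river near some brief stanza beside every critic beside a comet across Uma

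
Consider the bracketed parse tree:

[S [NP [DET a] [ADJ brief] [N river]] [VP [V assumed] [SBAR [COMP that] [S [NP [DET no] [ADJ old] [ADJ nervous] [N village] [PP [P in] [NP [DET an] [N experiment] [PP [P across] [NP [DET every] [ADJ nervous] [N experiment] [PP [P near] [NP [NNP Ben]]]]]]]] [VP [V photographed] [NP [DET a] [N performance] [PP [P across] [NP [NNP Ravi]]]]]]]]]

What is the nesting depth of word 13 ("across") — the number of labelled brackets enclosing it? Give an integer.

9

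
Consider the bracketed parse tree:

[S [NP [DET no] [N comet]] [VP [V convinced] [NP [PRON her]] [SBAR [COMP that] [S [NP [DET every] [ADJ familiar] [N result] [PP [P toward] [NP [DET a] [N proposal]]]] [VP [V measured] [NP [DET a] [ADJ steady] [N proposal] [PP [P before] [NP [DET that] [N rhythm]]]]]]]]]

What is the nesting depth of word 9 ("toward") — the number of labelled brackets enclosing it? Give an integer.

7

Counting open brackets not yet closed at "toward": [S [VP [SBAR [S [NP [PP [P = 7.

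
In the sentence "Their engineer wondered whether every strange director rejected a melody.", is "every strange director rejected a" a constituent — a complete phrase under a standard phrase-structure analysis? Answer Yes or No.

No

"every" belongs to the noun phrase "every strange director" while "a" belongs to the verb phrase "rejected a melody"; a span that runs across that boundary is not a single phrase.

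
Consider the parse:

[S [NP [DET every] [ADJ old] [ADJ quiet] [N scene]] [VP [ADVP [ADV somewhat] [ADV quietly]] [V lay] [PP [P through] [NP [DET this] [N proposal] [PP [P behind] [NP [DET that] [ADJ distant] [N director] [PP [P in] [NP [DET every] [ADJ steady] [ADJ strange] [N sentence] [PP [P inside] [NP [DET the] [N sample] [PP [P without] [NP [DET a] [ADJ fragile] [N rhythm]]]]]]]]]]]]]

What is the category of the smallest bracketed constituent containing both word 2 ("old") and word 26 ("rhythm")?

S

The smallest bracket enclosing both words is [S every old quiet scene somewhat quietly lay through this proposal behind that distant director in every steady strange sentence inside the sample without a fragile rhythm], so the label is S.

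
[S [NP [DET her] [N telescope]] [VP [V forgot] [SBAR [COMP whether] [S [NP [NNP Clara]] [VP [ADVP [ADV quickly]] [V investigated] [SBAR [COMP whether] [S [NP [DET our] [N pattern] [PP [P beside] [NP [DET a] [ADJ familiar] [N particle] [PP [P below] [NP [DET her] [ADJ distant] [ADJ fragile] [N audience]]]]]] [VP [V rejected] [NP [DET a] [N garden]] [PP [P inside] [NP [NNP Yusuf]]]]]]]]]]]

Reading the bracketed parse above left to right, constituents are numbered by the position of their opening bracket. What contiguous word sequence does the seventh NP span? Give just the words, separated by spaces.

Yusuf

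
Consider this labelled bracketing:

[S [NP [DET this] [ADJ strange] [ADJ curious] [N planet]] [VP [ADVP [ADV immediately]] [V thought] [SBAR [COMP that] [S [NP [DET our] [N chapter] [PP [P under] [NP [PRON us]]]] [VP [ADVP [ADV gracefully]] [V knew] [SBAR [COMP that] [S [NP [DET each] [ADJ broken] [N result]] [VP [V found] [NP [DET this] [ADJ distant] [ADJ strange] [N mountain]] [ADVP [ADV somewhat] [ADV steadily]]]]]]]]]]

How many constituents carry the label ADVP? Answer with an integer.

3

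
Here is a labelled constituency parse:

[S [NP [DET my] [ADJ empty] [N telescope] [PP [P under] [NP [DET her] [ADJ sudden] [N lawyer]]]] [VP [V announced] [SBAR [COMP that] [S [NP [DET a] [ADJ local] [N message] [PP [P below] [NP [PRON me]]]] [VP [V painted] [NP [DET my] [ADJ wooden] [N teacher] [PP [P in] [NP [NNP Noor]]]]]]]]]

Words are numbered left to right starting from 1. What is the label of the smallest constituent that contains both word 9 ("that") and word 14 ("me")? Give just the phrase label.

Word 9 lies under S → VP → SBAR → COMP; word 14 lies under S → VP → SBAR → S → NP → PP → NP → PRON. The lowest shared node is the SBAR.

SBAR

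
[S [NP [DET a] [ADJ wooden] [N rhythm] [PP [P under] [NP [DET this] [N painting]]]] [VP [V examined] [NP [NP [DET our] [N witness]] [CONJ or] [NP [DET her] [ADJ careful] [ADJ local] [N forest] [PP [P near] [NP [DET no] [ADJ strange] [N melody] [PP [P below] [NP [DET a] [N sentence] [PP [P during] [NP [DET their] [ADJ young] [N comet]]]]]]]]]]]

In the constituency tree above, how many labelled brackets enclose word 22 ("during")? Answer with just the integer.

Path from the root down to the word: S → VP → NP → NP → PP → NP → PP → NP → PP → P. That is 10 enclosing brackets.

10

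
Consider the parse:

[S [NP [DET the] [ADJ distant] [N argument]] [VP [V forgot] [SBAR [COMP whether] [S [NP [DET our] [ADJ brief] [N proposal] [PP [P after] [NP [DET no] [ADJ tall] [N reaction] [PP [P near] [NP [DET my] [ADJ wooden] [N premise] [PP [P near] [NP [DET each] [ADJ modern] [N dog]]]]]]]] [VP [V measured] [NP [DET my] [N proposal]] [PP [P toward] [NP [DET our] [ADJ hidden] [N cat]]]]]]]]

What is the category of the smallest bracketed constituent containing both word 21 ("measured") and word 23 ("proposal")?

The smallest bracket enclosing both words is [VP measured my proposal toward our hidden cat], so the label is VP.

VP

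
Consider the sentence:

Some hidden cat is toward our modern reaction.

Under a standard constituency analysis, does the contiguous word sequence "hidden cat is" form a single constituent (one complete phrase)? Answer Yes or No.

The sequence begins inside the noun phrase "some hidden cat" and ends inside the verb phrase "is toward our modern reaction"; it crosses a phrase boundary, so no single node in the tree spans exactly those words.

No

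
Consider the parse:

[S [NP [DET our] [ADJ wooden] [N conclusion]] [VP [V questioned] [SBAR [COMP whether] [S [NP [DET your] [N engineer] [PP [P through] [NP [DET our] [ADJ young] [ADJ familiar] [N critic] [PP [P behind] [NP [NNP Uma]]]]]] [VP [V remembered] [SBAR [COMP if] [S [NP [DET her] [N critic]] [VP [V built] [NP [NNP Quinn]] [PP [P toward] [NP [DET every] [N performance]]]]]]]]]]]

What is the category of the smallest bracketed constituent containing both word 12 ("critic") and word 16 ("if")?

The smallest bracket enclosing both words is [S your engineer through our young familiar critic behind Uma remembered if her critic built Quinn toward every performance], so the label is S.

S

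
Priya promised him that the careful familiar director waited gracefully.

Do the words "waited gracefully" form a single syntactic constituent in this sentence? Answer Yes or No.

Yes

"waited gracefully" is exactly the verb phrase [VP waited gracefully], a complete constituent.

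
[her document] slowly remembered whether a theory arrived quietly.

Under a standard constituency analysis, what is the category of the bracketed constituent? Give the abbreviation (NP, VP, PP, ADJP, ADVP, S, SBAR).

NP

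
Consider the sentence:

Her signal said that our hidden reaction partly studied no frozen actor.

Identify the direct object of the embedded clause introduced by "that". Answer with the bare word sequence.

no frozen actor

"studied" heads the VP of the embedded clause introduced by "that", and "no frozen actor" is its direct object.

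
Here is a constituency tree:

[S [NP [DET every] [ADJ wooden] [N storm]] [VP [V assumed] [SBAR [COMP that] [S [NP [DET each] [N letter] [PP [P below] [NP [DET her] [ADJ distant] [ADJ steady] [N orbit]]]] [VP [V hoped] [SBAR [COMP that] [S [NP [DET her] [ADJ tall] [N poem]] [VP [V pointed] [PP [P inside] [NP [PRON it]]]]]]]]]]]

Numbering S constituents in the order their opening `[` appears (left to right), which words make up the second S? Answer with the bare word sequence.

each letter below her distant steady orbit hoped that her tall poem pointed inside it

Opening `[S` markers occur at word positions 1, 6, 15; the second of these opens the constituent [S each letter below her distant steady orbit hoped that her tall poem pointed inside it].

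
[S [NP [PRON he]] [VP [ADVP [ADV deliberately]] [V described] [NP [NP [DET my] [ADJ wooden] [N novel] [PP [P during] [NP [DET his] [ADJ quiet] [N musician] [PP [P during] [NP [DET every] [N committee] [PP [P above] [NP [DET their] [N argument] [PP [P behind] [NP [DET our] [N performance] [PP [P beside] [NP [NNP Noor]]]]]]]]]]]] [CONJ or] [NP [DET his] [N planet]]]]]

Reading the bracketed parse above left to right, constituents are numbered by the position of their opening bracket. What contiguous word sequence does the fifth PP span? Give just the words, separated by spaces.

beside Noor

Opening `[PP` markers occur at word positions 7, 11, 14, 17, 20; the fifth of these opens the constituent [PP beside Noor].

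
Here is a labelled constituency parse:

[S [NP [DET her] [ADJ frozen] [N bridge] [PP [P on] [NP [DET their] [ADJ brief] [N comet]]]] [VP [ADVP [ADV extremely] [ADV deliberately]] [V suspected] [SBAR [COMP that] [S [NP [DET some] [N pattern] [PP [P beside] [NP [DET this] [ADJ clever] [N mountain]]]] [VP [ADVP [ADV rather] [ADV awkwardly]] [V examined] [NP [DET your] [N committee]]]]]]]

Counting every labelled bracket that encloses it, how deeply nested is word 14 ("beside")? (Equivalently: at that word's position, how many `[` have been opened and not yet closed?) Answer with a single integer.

7

Counting open brackets not yet closed at "beside": [S [VP [SBAR [S [NP [PP [P = 7.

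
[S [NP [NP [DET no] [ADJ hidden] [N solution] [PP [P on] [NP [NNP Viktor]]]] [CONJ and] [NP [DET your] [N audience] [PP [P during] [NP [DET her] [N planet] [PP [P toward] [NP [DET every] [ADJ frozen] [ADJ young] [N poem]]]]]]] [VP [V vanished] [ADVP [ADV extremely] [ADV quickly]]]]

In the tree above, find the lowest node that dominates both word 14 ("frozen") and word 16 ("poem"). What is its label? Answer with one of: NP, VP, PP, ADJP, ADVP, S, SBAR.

NP

The smallest bracket enclosing both words is [NP every frozen young poem], so the label is NP.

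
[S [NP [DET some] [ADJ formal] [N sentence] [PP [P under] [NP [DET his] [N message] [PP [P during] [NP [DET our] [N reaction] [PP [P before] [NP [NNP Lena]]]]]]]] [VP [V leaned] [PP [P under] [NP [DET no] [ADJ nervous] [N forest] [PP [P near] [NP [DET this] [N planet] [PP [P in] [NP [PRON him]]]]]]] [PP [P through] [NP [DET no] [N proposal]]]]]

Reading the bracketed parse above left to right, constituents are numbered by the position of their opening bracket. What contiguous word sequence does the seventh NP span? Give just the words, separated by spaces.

The NP opening brackets appear, in order, over: "some formal sentence under his message during our reaction before Lena"; "his message during our reaction before Lena"; "our reaction before Lena"; "Lena"; "no nervous forest near this planet in him"; "this planet in him"; "him"; "no proposal". The seventh one spans "him".

him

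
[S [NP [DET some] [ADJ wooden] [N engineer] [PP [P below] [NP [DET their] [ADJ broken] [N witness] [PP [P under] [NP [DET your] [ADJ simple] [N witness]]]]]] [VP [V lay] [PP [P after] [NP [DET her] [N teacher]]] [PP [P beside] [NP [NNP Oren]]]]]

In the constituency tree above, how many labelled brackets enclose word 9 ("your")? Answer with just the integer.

7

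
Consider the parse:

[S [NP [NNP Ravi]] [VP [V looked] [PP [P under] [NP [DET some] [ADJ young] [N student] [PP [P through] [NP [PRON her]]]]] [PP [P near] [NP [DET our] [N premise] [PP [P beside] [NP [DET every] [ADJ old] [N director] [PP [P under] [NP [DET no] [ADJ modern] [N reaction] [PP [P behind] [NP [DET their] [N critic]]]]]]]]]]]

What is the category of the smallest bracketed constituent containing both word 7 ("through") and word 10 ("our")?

VP

Both words fall inside [VP looked under some young student through her near our premise beside every old director under no modern reaction behind their critic] (words 2–22), and no smaller constituent contains them both. Label: VP.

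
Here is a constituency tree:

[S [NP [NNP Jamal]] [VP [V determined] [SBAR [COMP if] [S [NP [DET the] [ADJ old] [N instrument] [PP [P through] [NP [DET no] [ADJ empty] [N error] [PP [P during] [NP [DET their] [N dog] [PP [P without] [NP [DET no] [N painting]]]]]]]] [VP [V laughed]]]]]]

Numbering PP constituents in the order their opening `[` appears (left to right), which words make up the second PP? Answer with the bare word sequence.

Opening `[PP` markers occur at word positions 7, 11, 14; the second of these opens the constituent [PP during their dog without no painting].

during their dog without no painting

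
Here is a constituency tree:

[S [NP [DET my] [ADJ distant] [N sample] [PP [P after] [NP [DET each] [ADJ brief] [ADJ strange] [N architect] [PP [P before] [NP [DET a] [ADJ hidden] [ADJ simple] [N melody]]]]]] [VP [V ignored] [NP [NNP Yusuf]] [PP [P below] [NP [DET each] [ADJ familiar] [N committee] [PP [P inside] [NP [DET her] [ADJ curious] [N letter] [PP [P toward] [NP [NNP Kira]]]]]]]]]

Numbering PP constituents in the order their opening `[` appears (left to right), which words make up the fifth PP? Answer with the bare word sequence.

toward Kira

Opening `[PP` markers occur at word positions 4, 9, 16, 20, 24; the fifth of these opens the constituent [PP toward Kira].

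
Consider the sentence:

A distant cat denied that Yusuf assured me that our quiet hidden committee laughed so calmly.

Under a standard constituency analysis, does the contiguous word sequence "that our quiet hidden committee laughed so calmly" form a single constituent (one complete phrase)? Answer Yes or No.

"that our quiet hidden committee laughed so calmly" is exactly the subordinate clause [SBAR that our quiet hidden committee laughed so calmly], a complete constituent.

Yes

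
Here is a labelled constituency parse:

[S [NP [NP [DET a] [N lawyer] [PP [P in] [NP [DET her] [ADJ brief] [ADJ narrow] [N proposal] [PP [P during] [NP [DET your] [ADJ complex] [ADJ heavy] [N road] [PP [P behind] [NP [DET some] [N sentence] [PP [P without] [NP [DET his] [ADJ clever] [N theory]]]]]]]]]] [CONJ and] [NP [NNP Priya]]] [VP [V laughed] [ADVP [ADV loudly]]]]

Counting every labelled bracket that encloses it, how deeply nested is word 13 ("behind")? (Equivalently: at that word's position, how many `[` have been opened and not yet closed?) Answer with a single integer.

9

The word sits inside P, which is inside PP, inside NP, inside PP, inside NP, inside PP, inside NP, inside NP, inside S — 9 brackets in all.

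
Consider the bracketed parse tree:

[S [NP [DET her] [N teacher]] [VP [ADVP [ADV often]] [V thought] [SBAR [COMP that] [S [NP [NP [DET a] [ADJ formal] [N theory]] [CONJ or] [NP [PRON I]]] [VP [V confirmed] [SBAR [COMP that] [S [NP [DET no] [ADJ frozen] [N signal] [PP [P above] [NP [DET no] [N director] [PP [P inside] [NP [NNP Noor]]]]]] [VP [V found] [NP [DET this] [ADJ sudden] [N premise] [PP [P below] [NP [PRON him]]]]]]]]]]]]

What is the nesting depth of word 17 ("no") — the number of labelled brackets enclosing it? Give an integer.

11

Path from the root down to the word: S → VP → SBAR → S → VP → SBAR → S → NP → PP → NP → DET. That is 11 enclosing brackets.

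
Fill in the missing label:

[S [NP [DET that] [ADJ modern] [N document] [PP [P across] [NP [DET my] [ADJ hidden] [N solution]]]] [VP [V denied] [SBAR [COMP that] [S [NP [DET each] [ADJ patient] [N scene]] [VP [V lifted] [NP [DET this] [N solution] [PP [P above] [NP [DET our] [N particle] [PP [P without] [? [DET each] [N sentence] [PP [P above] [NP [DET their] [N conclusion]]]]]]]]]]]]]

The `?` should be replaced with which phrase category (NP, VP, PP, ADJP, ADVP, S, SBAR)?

The `?` node immediately contains: DET 'each', N 'sentence', PP. That is the internal structure of a noun phrase, so the label is NP.

NP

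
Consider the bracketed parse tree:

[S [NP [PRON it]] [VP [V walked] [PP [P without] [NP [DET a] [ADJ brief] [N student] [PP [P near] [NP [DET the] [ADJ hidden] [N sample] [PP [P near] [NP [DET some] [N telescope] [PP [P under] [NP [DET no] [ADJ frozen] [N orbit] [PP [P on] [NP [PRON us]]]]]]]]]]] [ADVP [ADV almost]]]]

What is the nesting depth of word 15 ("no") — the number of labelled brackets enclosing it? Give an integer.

The word sits inside DET, which is inside NP, inside PP, inside NP, inside PP, inside NP, inside PP, inside NP, inside PP, inside VP, inside S — 11 brackets in all.

11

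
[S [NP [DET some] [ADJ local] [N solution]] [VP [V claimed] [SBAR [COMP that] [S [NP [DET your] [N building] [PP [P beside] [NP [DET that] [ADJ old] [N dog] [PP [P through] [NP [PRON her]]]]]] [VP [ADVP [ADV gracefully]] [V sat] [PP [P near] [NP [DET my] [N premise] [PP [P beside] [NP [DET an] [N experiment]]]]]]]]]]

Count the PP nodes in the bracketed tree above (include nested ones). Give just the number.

4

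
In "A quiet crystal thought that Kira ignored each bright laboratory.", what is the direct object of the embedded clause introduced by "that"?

each bright laboratory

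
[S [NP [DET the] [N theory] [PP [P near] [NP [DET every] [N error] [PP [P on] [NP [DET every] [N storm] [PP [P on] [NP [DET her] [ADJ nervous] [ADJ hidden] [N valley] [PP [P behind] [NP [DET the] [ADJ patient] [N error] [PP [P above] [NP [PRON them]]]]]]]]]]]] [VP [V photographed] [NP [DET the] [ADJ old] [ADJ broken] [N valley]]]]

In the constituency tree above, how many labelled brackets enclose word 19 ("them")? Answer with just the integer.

13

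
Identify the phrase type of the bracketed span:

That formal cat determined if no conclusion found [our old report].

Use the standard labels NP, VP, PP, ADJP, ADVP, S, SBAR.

"report" is the head of the bracketed span, so the span is a noun phrase: NP.

NP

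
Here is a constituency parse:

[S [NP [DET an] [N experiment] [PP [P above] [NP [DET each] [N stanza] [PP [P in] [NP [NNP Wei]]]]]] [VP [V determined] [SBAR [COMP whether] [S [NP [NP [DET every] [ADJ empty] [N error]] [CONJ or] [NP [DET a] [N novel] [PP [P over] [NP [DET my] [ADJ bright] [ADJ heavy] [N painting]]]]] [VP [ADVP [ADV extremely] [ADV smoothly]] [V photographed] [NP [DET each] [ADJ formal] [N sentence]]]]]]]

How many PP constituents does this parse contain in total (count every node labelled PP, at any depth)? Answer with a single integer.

3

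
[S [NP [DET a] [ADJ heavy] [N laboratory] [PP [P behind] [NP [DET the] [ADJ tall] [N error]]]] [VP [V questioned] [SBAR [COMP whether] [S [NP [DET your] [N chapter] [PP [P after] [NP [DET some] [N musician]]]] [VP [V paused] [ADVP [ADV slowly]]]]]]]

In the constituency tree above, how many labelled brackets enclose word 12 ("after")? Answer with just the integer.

7

Counting open brackets not yet closed at "after": [S [VP [SBAR [S [NP [PP [P = 7.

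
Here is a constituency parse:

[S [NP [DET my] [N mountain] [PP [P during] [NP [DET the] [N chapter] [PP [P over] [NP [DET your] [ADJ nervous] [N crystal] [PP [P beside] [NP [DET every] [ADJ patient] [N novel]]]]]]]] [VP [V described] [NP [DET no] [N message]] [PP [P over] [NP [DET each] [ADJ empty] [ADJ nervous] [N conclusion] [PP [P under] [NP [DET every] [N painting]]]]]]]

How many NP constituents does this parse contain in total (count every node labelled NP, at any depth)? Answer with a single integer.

Listing each NP by its span: [NP my mountain during the chapter over your nervous crystal beside every patient novel]; [NP the chapter over your nervous crystal beside every patient novel]; [NP your nervous crystal beside every patient novel]; [NP every patient novel]; [NP no message]; [NP each empty nervous conclusion under every painting] … — that makes 7.

7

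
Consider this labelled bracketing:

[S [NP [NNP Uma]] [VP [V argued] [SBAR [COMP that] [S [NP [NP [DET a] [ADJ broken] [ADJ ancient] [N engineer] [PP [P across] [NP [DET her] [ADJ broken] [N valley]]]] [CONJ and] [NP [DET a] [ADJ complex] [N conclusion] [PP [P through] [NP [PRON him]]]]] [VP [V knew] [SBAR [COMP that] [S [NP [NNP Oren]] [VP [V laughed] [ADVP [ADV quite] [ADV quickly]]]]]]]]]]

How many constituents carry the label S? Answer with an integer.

3

Listing each S by its span: [S Uma argued that a broken ancient engineer across her broken valley and a complex conclusion through him knew that Oren laughed quite quickly]; [S a broken ancient engineer across her broken valley and a complex conclusion through him knew that Oren laughed quite quickly]; [S Oren laughed quite quickly] — that makes 3.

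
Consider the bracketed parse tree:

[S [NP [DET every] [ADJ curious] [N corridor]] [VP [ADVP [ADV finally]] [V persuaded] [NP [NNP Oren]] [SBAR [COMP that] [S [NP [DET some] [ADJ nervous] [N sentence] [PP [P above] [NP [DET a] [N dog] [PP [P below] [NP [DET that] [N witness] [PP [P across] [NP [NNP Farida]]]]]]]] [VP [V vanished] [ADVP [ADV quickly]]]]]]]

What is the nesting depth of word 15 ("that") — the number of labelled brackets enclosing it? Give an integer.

10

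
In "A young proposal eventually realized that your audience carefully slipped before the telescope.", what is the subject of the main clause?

The subject of the main clause is the NP immediately before the verb "realized": "a young proposal".

a young proposal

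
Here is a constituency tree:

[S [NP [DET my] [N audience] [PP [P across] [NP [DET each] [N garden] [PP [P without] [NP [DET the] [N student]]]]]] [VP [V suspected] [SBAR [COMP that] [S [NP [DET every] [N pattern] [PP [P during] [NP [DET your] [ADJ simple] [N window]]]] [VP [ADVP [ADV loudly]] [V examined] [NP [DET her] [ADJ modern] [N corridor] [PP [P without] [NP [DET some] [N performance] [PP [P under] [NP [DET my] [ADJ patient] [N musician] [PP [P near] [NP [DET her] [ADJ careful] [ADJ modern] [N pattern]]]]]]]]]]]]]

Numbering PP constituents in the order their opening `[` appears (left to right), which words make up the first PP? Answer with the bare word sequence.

across each garden without the student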